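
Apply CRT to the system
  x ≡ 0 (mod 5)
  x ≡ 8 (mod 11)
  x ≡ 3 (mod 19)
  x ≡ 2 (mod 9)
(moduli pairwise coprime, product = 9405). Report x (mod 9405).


Product of moduli M = 5 · 11 · 19 · 9 = 9405.
Merge one congruence at a time:
  Start: x ≡ 0 (mod 5).
  Combine with x ≡ 8 (mod 11); new modulus lcm = 55.
    Write x = 0 + 5·t and substitute into x ≡ 8 (mod 11): 5·t ≡ 8 − 0 = 8 (mod 11).
    The inverse of 5 mod 11 is 9 (since 5·9 = 45 = 4·11 + 1), so t ≡ 9·8 = 72 ≡ 6 (mod 11).
    Then x = 0 + 5·6 = 30, valid modulo lcm(5, 11) = 55: x ≡ 30 (mod 55).
  Combine with x ≡ 3 (mod 19); new modulus lcm = 1045.
    Write x = 30 + 55·t and substitute into x ≡ 3 (mod 19): 55·t ≡ 3 − 30 = -27 (mod 19).
    Reduce coefficients mod 19: 17·t ≡ 11 (mod 19).
    The inverse of 17 mod 19 is 9 (since 17·9 = 153 = 8·19 + 1), so t ≡ 9·11 = 99 ≡ 4 (mod 19).
    Then x = 30 + 55·4 = 250, valid modulo lcm(55, 19) = 1045: x ≡ 250 (mod 1045).
  Combine with x ≡ 2 (mod 9); new modulus lcm = 9405.
    Write x = 250 + 1045·t and substitute into x ≡ 2 (mod 9): 1045·t ≡ 2 − 250 = -248 (mod 9).
    Reduce coefficients mod 9: 1·t ≡ 4 (mod 9).
    So t ≡ 4 (mod 9).
    Then x = 250 + 1045·4 = 4430, valid modulo lcm(1045, 9) = 9405: x ≡ 4430 (mod 9405).
Verify against each original: 4430 mod 5 = 0, 4430 mod 11 = 8, 4430 mod 19 = 3, 4430 mod 9 = 2.

x ≡ 4430 (mod 9405).


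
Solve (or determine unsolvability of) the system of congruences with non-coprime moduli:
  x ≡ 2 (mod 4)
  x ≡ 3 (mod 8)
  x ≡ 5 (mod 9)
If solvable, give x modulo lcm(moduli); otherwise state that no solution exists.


Moduli 4, 8, 9 are not pairwise coprime, so CRT works modulo lcm(m_i) when all pairwise compatibility conditions hold.
Pairwise compatibility: gcd(m_i, m_j) must divide a_i - a_j for every pair.
Merge one congruence at a time:
  Start: x ≡ 2 (mod 4).
  Combine with x ≡ 3 (mod 8): gcd(4, 8) = 4, and 3 - 2 = 1 is NOT divisible by 4.
    ⇒ system is inconsistent (no integer solution).

No solution (the system is inconsistent).


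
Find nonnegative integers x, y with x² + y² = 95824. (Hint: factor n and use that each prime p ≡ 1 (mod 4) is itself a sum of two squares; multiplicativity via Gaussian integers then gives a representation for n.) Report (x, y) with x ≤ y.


Step 1: Factor n = 95824 = 2^4 · 53 · 113.
Step 2: Check the mod-4 condition on each prime factor: 2 = 2 (special); 53 ≡ 1 (mod 4), exponent 1; 113 ≡ 1 (mod 4), exponent 1.
All primes ≡ 3 (mod 4) appear to even exponent (or don't appear), so by the two-squares theorem n IS expressible as a sum of two squares.
Step 3: Build a representation. Group n = k² · m with k = 4 and m = 53 · 113 = 5989 (a product of primes ≡ 1 (mod 4)); a representation of m scales to one of n via (k·x)² + (k·y)² = k²(x² + y²). Each prime p ≡ 1 (mod 4) is itself a sum of two squares; find a² by testing p − a² for a perfect square:
  53: 53 − 1² = 52, 53 − 2² = 49 = 7² ⇒ 53 = 2² + 7².
  113: 113 − 1² = 112, 113 − 2² = 109, 113 − 3² = 104, 113 − 4² = 97, 113 − 5² = 88, 113 − 6² = 77, 113 − 7² = 64 = 8² ⇒ 113 = 7² + 8².
  Combine using the Brahmagupta–Fibonacci identity (a² + b²)(c² + d²) = (ac − bd)² + (ad + bc)² = (ac + bd)² + (ad − bc)²:
  53 · 113 = 5989: from (2² + 7²)(7² + 8²), take (2·7 − 7·8, 2·8 + 7·7) = (14 − 56, 16 + 49) = (-42, 65); dropping signs (only squares matter) gives (42, 65); check 42² + 65² = 1764 + 4225 = 5989 ✓.
  Scale by k = 4: (4·42, 4·65) = (168, 260).
Step 4: Order so x ≤ y and verify: 168² + 260² = 28224 + 67600 = 95824 = n. ✓

n = 95824 = 168² + 260² (one valid representation with x ≤ y).


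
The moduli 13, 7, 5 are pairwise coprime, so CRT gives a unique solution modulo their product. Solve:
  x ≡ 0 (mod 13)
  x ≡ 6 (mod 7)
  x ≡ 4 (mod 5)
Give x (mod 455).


Moduli 13, 7, 5 are pairwise coprime; by CRT there is a unique solution modulo M = 13 · 7 · 5 = 455.
Solve pairwise, accumulating the modulus:
  Start with x ≡ 0 (mod 13).
  Combine with x ≡ 6 (mod 7): since gcd(13, 7) = 1, we get a unique residue mod 91.
    Write x = 0 + 13·t and substitute into x ≡ 6 (mod 7): 13·t ≡ 6 − 0 = 6 (mod 7).
    Reduce coefficients mod 7: 6·t ≡ 6 (mod 7).
    The inverse of 6 mod 7 is 6 (since 6·6 = 36 = 5·7 + 1), so t ≡ 6·6 = 36 ≡ 1 (mod 7).
    Then x = 0 + 13·1 = 13, valid modulo lcm(13, 7) = 91: x ≡ 13 (mod 91).
  Combine with x ≡ 4 (mod 5): since gcd(91, 5) = 1, we get a unique residue mod 455.
    Write x = 13 + 91·t and substitute into x ≡ 4 (mod 5): 91·t ≡ 4 − 13 = -9 (mod 5).
    Reduce coefficients mod 5: 1·t ≡ 1 (mod 5).
    So t ≡ 1 (mod 5).
    Then x = 13 + 91·1 = 104, valid modulo lcm(91, 5) = 455: x ≡ 104 (mod 455).
Verify: 104 mod 13 = 0 ✓, 104 mod 7 = 6 ✓, 104 mod 5 = 4 ✓.

x ≡ 104 (mod 455).


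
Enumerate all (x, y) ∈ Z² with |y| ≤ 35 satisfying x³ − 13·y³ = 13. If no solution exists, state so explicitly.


The equation is x³ - 13y³ = 13. For fixed y, x³ = 13·y³ + 13, so a solution requires the RHS to be a perfect cube.
Strategy: iterate y from -35 to 35, compute RHS = 13·y³ + 13, and check whether it is a (positive or negative) perfect cube.
Check small values of y:
  y = 0: RHS = 13 is not a perfect cube.
  y = 1: RHS = 26 is not a perfect cube.
  y = -1: RHS = 0 = (0)³ ⇒ x = 0 works.
  y = 2: RHS = 117 is not a perfect cube.
  y = -2: RHS = -91 is not a perfect cube.
  y = 3: RHS = 364 is not a perfect cube.
  y = -3: RHS = -338 is not a perfect cube.
Continuing the search up to |y| = 35 finds no further solutions beyond those listed.
Collected solutions: (0, -1).

Solutions (with |y| ≤ 35): (0, -1).


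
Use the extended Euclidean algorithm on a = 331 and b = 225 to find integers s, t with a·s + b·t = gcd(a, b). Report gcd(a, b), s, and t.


Euclidean algorithm on (331, 225) — divide until remainder is 0:
  331 = 1 · 225 + 106
  225 = 2 · 106 + 13
  106 = 8 · 13 + 2
  13 = 6 · 2 + 1
  2 = 2 · 1 + 0
gcd(331, 225) = 1.
Track Bezout coefficients alongside the remainders: start with r₀ = 331 = a·1 + b·0 (s = 1, t = 0) and r₁ = 225 = a·0 + b·1 (s = 0, t = 1); each new remainder r_{k+1} = r_{k-1} − q_k·r_k inherits s_{k+1} = s_{k-1} − q_k·s_k, t_{k+1} = t_{k-1} − q_k·t_k, so r_k = a·s_k + b·t_k at every step:
  q = 1: r = 106, s = 1 − 1·0 = 1, t = 0 − 1·1 = -1  (check: 331·1 + 225·(-1) = 106)
  q = 2: r = 13, s = 0 − 2·1 = -2, t = 1 − 2·(-1) = 3  (check: 331·(-2) + 225·3 = 13)
  q = 8: r = 2, s = 1 − 8·(-2) = 17, t = -1 − 8·3 = -25  (check: 331·17 + 225·(-25) = 2)
  q = 6: r = 1, s = -2 − 6·17 = -104, t = 3 − 6·(-25) = 153  (check: 331·(-104) + 225·153 = 1)
The row with r = 1 (the gcd) gives the Bezout coefficients s = -104, t = 153.
Result: 331 · (-104) + 225 · (153) = 1.

gcd(331, 225) = 1; s = -104, t = 153 (check: 331·(-104) + 225·153 = 1).


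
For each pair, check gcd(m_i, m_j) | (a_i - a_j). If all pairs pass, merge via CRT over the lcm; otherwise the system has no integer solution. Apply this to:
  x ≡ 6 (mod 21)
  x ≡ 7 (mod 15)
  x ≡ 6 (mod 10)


Moduli 21, 15, 10 are not pairwise coprime, so CRT works modulo lcm(m_i) when all pairwise compatibility conditions hold.
Pairwise compatibility: gcd(m_i, m_j) must divide a_i - a_j for every pair.
Merge one congruence at a time:
  Start: x ≡ 6 (mod 21).
  Combine with x ≡ 7 (mod 15): gcd(21, 15) = 3, and 7 - 6 = 1 is NOT divisible by 3.
    ⇒ system is inconsistent (no integer solution).

No solution (the system is inconsistent).


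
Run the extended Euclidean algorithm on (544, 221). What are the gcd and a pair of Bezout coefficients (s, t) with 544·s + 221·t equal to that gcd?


Euclidean algorithm on (544, 221) — divide until remainder is 0:
  544 = 2 · 221 + 102
  221 = 2 · 102 + 17
  102 = 6 · 17 + 0
gcd(544, 221) = 17.
Track Bezout coefficients alongside the remainders: start with r₀ = 544 = a·1 + b·0 (s = 1, t = 0) and r₁ = 221 = a·0 + b·1 (s = 0, t = 1); each new remainder r_{k+1} = r_{k-1} − q_k·r_k inherits s_{k+1} = s_{k-1} − q_k·s_k, t_{k+1} = t_{k-1} − q_k·t_k, so r_k = a·s_k + b·t_k at every step:
  q = 2: r = 102, s = 1 − 2·0 = 1, t = 0 − 2·1 = -2  (check: 544·1 + 221·(-2) = 102)
  q = 2: r = 17, s = 0 − 2·1 = -2, t = 1 − 2·(-2) = 5  (check: 544·(-2) + 221·5 = 17)
The row with r = 17 (the gcd) gives the Bezout coefficients s = -2, t = 5.
Result: 544 · (-2) + 221 · (5) = 17.

gcd(544, 221) = 17; s = -2, t = 5 (check: 544·(-2) + 221·5 = 17).


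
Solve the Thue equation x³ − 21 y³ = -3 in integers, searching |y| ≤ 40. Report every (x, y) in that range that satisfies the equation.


The equation is x³ - 21y³ = -3. For fixed y, x³ = 21·y³ − 3, so a solution requires the RHS to be a perfect cube.
Strategy: iterate y from -40 to 40, compute RHS = 21·y³ − 3, and check whether it is a (positive or negative) perfect cube.
Check small values of y:
  y = 0: RHS = -3 is not a perfect cube.
  y = 1: RHS = 18 is not a perfect cube.
  y = -1: RHS = -24 is not a perfect cube.
  y = 2: RHS = 165 is not a perfect cube.
  y = -2: RHS = -171 is not a perfect cube.
  y = 3: RHS = 564 is not a perfect cube.
  y = -3: RHS = -570 is not a perfect cube.
Continuing the search up to |y| = 40 finds no solutions either.
No (x, y) in the scanned range satisfies the equation.

No integer solutions with |y| ≤ 40.


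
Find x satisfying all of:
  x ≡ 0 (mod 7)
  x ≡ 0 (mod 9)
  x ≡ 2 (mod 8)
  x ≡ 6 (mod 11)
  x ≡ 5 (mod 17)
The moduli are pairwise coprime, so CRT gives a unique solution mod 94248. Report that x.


Product of moduli M = 7 · 9 · 8 · 11 · 17 = 94248.
Merge one congruence at a time:
  Start: x ≡ 0 (mod 7).
  Combine with x ≡ 0 (mod 9); new modulus lcm = 63.
    Write x = 0 + 7·t and substitute into x ≡ 0 (mod 9): 7·t ≡ 0 − 0 = 0 (mod 9).
    The inverse of 7 mod 9 is 4 (since 7·4 = 28 = 3·9 + 1), so t ≡ 4·0 = 0 ≡ 0 (mod 9).
    Then x = 0 + 7·0 = 0, valid modulo lcm(7, 9) = 63: x ≡ 0 (mod 63).
  Combine with x ≡ 2 (mod 8); new modulus lcm = 504.
    Write x = 0 + 63·t and substitute into x ≡ 2 (mod 8): 63·t ≡ 2 − 0 = 2 (mod 8).
    Reduce coefficients mod 8: 7·t ≡ 2 (mod 8).
    The inverse of 7 mod 8 is 7 (since 7·7 = 49 = 6·8 + 1), so t ≡ 7·2 = 14 ≡ 6 (mod 8).
    Then x = 0 + 63·6 = 378, valid modulo lcm(63, 8) = 504: x ≡ 378 (mod 504).
  Combine with x ≡ 6 (mod 11); new modulus lcm = 5544.
    Write x = 378 + 504·t and substitute into x ≡ 6 (mod 11): 504·t ≡ 6 − 378 = -372 (mod 11).
    Reduce coefficients mod 11: 9·t ≡ 2 (mod 11).
    The inverse of 9 mod 11 is 5 (since 9·5 = 45 = 4·11 + 1), so t ≡ 5·2 = 10 ≡ 10 (mod 11).
    Then x = 378 + 504·10 = 5418, valid modulo lcm(504, 11) = 5544: x ≡ 5418 (mod 5544).
  Combine with x ≡ 5 (mod 17); new modulus lcm = 94248.
    Write x = 5418 + 5544·t and substitute into x ≡ 5 (mod 17): 5544·t ≡ 5 − 5418 = -5413 (mod 17).
    Reduce coefficients mod 17: 2·t ≡ 10 (mod 17).
    The inverse of 2 mod 17 is 9 (since 2·9 = 18 = 1·17 + 1), so t ≡ 9·10 = 90 ≡ 5 (mod 17).
    Then x = 5418 + 5544·5 = 33138, valid modulo lcm(5544, 17) = 94248: x ≡ 33138 (mod 94248).
Verify against each original: 33138 mod 7 = 0, 33138 mod 9 = 0, 33138 mod 8 = 2, 33138 mod 11 = 6, 33138 mod 17 = 5.

x ≡ 33138 (mod 94248).


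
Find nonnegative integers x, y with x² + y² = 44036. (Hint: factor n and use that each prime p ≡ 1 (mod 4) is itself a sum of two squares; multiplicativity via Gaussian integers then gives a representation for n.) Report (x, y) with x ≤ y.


Step 1: Factor n = 44036 = 2^2 · 101 · 109.
Step 2: Check the mod-4 condition on each prime factor: 2 = 2 (special); 101 ≡ 1 (mod 4), exponent 1; 109 ≡ 1 (mod 4), exponent 1.
All primes ≡ 3 (mod 4) appear to even exponent (or don't appear), so by the two-squares theorem n IS expressible as a sum of two squares.
Step 3: Build a representation. Group n = k² · m with k = 2 and m = 101 · 109 = 11009 (a product of primes ≡ 1 (mod 4)); a representation of m scales to one of n via (k·x)² + (k·y)² = k²(x² + y²). Each prime p ≡ 1 (mod 4) is itself a sum of two squares; find a² by testing p − a² for a perfect square:
  101: 101 − 1² = 100 = 10² ⇒ 101 = 1² + 10².
  109: 109 − 1² = 108, 109 − 2² = 105, 109 − 3² = 100 = 10² ⇒ 109 = 3² + 10².
  Combine using the Brahmagupta–Fibonacci identity (a² + b²)(c² + d²) = (ac − bd)² + (ad + bc)² = (ac + bd)² + (ad − bc)²:
  101 · 109 = 11009: from (1² + 10²)(3² + 10²), take (1·3 − 10·10, 1·10 + 10·3) = (3 − 100, 10 + 30) = (-97, 40); dropping signs (only squares matter) gives (97, 40); check 97² + 40² = 9409 + 1600 = 11009 ✓.
  Scale by k = 2: (2·97, 2·40) = (194, 80).
Step 4: Order so x ≤ y and verify: 80² + 194² = 6400 + 37636 = 44036 = n. ✓

n = 44036 = 80² + 194² (one valid representation with x ≤ y).


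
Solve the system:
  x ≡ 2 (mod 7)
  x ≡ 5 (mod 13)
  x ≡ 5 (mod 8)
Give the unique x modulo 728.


Moduli 7, 13, 8 are pairwise coprime; by CRT there is a unique solution modulo M = 7 · 13 · 8 = 728.
Solve pairwise, accumulating the modulus:
  Start with x ≡ 2 (mod 7).
  Combine with x ≡ 5 (mod 13): since gcd(7, 13) = 1, we get a unique residue mod 91.
    Write x = 2 + 7·t and substitute into x ≡ 5 (mod 13): 7·t ≡ 5 − 2 = 3 (mod 13).
    The inverse of 7 mod 13 is 2 (since 7·2 = 14 = 1·13 + 1), so t ≡ 2·3 = 6 ≡ 6 (mod 13).
    Then x = 2 + 7·6 = 44, valid modulo lcm(7, 13) = 91: x ≡ 44 (mod 91).
  Combine with x ≡ 5 (mod 8): since gcd(91, 8) = 1, we get a unique residue mod 728.
    Write x = 44 + 91·t and substitute into x ≡ 5 (mod 8): 91·t ≡ 5 − 44 = -39 (mod 8).
    Reduce coefficients mod 8: 3·t ≡ 1 (mod 8).
    The inverse of 3 mod 8 is 3 (since 3·3 = 9 = 1·8 + 1), so t ≡ 3·1 = 3 ≡ 3 (mod 8).
    Then x = 44 + 91·3 = 317, valid modulo lcm(91, 8) = 728: x ≡ 317 (mod 728).
Verify: 317 mod 7 = 2 ✓, 317 mod 13 = 5 ✓, 317 mod 8 = 5 ✓.

x ≡ 317 (mod 728).


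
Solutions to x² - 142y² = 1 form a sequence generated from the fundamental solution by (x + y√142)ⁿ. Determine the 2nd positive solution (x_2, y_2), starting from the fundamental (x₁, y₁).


Step 1: Find the fundamental solution (x₁, y₁) of x² - 142y² = 1.
  Expand √142 as a continued fraction. a₀ = ⌊√142⌋ = 11; iterate m_{k+1} = d_k·a_k − m_k, d_{k+1} = (142 − m_{k+1}²)/d_k, a_{k+1} = ⌊(a₀ + m_{k+1})/d_{k+1}⌋ (starting m₀ = 0, d₀ = 1), with convergents p_k = a_k·p_{k-1} + p_{k-2}, q_k = a_k·q_{k-1} + q_{k-2} (p₋₁ = 1, q₋₁ = 0):
  k = 0: a₀ = 11; p₀/q₀ = 11/1; p₀² − 142·q₀² = 121 − 142 = -21.
  k = 1: m = 11, d = 21, a = ⌊(11 + 11)/21⌋ = 1; p/q = (1·11 + 1)/(1·1 + 0) = 12/1; p² − 142·q² = 144 − 142 = 2.
  k = 2: m = 10, d = 2, a = ⌊(11 + 10)/2⌋ = 10; p/q = (10·12 + 11)/(10·1 + 1) = 131/11; p² − 142·q² = 17161 − 17182 = -21.
  k = 3: m = 10, d = 21, a = ⌊(11 + 10)/21⌋ = 1; p/q = (1·131 + 12)/(1·11 + 1) = 143/12; p² − 142·q² = 20449 − 20448 = 1.
  The first convergent with p² − 142·q² = 1 gives the fundamental solution (x₁, y₁) = (143, 12).
Step 2: Apply the recurrence (x_{n+1}, y_{n+1}) = (x₁x_n + 142y₁y_n, x₁y_n + y₁x_n) repeatedly.
  From (x_1, y_1) = (143, 12): x_2 = 143·143 + 142·12·12 = 40897; y_2 = 143·12 + 12·143 = 3432.
Step 3: Verify x_2² - 142·y_2² = 1672564609 - 1672564608 = 1 (should be 1). ✓

(x_1, y_1) = (143, 12); (x_2, y_2) = (40897, 3432).


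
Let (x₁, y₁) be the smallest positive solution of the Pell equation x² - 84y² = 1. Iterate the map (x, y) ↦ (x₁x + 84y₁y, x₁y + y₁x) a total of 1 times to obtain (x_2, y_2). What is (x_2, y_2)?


Step 1: Find the fundamental solution (x₁, y₁) of x² - 84y² = 1.
  Expand √84 as a continued fraction. a₀ = ⌊√84⌋ = 9; iterate m_{k+1} = d_k·a_k − m_k, d_{k+1} = (84 − m_{k+1}²)/d_k, a_{k+1} = ⌊(a₀ + m_{k+1})/d_{k+1}⌋ (starting m₀ = 0, d₀ = 1), with convergents p_k = a_k·p_{k-1} + p_{k-2}, q_k = a_k·q_{k-1} + q_{k-2} (p₋₁ = 1, q₋₁ = 0):
  k = 0: a₀ = 9; p₀/q₀ = 9/1; p₀² − 84·q₀² = 81 − 84 = -3.
  k = 1: m = 9, d = 3, a = ⌊(9 + 9)/3⌋ = 6; p/q = (6·9 + 1)/(6·1 + 0) = 55/6; p² − 84·q² = 3025 − 3024 = 1.
  The first convergent with p² − 84·q² = 1 gives the fundamental solution (x₁, y₁) = (55, 6).
Step 2: Apply the recurrence (x_{n+1}, y_{n+1}) = (x₁x_n + 84y₁y_n, x₁y_n + y₁x_n) repeatedly.
  From (x_1, y_1) = (55, 6): x_2 = 55·55 + 84·6·6 = 6049; y_2 = 55·6 + 6·55 = 660.
Step 3: Verify x_2² - 84·y_2² = 36590401 - 36590400 = 1 (should be 1). ✓

(x_1, y_1) = (55, 6); (x_2, y_2) = (6049, 660).


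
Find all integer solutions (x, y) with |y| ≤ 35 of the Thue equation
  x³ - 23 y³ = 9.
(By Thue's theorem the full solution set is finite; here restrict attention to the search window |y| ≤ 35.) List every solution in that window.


The equation is x³ - 23y³ = 9. For fixed y, x³ = 23·y³ + 9, so a solution requires the RHS to be a perfect cube.
Strategy: iterate y from -35 to 35, compute RHS = 23·y³ + 9, and check whether it is a (positive or negative) perfect cube.
Check small values of y:
  y = 0: RHS = 9 is not a perfect cube.
  y = 1: RHS = 32 is not a perfect cube.
  y = -1: RHS = -14 is not a perfect cube.
  y = 2: RHS = 193 is not a perfect cube.
  y = -2: RHS = -175 is not a perfect cube.
  y = 3: RHS = 630 is not a perfect cube.
  y = -3: RHS = -612 is not a perfect cube.
Continuing the search up to |y| = 35 finds no solutions either.
No (x, y) in the scanned range satisfies the equation.

No integer solutions with |y| ≤ 35.


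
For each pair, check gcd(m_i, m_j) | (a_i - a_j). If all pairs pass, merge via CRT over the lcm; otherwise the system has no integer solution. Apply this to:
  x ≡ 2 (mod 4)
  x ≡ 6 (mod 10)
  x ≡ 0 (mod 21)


Moduli 4, 10, 21 are not pairwise coprime, so CRT works modulo lcm(m_i) when all pairwise compatibility conditions hold.
Pairwise compatibility: gcd(m_i, m_j) must divide a_i - a_j for every pair.
Merge one congruence at a time:
  Start: x ≡ 2 (mod 4).
  Combine with x ≡ 6 (mod 10): gcd(4, 10) = 2; 6 - 2 = 4, which IS divisible by 2, so compatible.
    Write x = 2 + 4·t and substitute into x ≡ 6 (mod 10): 4·t ≡ 6 − 2 = 4 (mod 10).
    Divide the congruence (and modulus) by g = 2: 2·t ≡ 2 (mod 5).
    The inverse of 2 mod 5 is 3 (since 2·3 = 6 = 1·5 + 1), so t ≡ 3·2 = 6 ≡ 1 (mod 5).
    Then x = 2 + 4·1 = 6, valid modulo lcm(4, 10) = 20: x ≡ 6 (mod 20).
  Combine with x ≡ 0 (mod 21): gcd(20, 21) = 1; 0 - 6 = -6, which IS divisible by 1, so compatible.
    Write x = 6 + 20·t and substitute into x ≡ 0 (mod 21): 20·t ≡ 0 − 6 = -6 (mod 21).
    Reduce coefficients mod 21: 20·t ≡ 15 (mod 21).
    The inverse of 20 mod 21 is 20 (since 20·20 = 400 = 19·21 + 1), so t ≡ 20·15 = 300 ≡ 6 (mod 21).
    Then x = 6 + 20·6 = 126, valid modulo lcm(20, 21) = 420: x ≡ 126 (mod 420).
Verify: 126 mod 4 = 2, 126 mod 10 = 6, 126 mod 21 = 0.

x ≡ 126 (mod 420).


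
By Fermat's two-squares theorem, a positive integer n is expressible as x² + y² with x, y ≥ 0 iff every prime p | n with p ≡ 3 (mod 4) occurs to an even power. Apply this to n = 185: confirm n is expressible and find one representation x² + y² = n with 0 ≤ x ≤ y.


Step 1: Factor n = 185 = 5 · 37.
Step 2: Check the mod-4 condition on each prime factor: 5 ≡ 1 (mod 4), exponent 1; 37 ≡ 1 (mod 4), exponent 1.
All primes ≡ 3 (mod 4) appear to even exponent (or don't appear), so by the two-squares theorem n IS expressible as a sum of two squares.
Step 3: Build a representation. Here n = 5 · 37 is a product of primes ≡ 1 (mod 4). Each prime p ≡ 1 (mod 4) is itself a sum of two squares; find a² by testing p − a² for a perfect square:
  5: 5 − 1² = 4 = 2² ⇒ 5 = 1² + 2².
  37: 37 − 1² = 36 = 6² ⇒ 37 = 1² + 6².
  Combine using the Brahmagupta–Fibonacci identity (a² + b²)(c² + d²) = (ac − bd)² + (ad + bc)² = (ac + bd)² + (ad − bc)²:
  5 · 37 = 185: from (1² + 2²)(1² + 6²), take (1·1 − 2·6, 1·6 + 2·1) = (1 − 12, 6 + 2) = (-11, 8); dropping signs (only squares matter) gives (11, 8); check 11² + 8² = 121 + 64 = 185 ✓.
Step 4: Order so x ≤ y and verify: 8² + 11² = 64 + 121 = 185 = n. ✓

n = 185 = 8² + 11² (one valid representation with x ≤ y).


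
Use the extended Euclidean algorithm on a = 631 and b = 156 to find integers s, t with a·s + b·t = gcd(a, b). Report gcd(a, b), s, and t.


Euclidean algorithm on (631, 156) — divide until remainder is 0:
  631 = 4 · 156 + 7
  156 = 22 · 7 + 2
  7 = 3 · 2 + 1
  2 = 2 · 1 + 0
gcd(631, 156) = 1.
Track Bezout coefficients alongside the remainders: start with r₀ = 631 = a·1 + b·0 (s = 1, t = 0) and r₁ = 156 = a·0 + b·1 (s = 0, t = 1); each new remainder r_{k+1} = r_{k-1} − q_k·r_k inherits s_{k+1} = s_{k-1} − q_k·s_k, t_{k+1} = t_{k-1} − q_k·t_k, so r_k = a·s_k + b·t_k at every step:
  q = 4: r = 7, s = 1 − 4·0 = 1, t = 0 − 4·1 = -4  (check: 631·1 + 156·(-4) = 7)
  q = 22: r = 2, s = 0 − 22·1 = -22, t = 1 − 22·(-4) = 89  (check: 631·(-22) + 156·89 = 2)
  q = 3: r = 1, s = 1 − 3·(-22) = 67, t = -4 − 3·89 = -271  (check: 631·67 + 156·(-271) = 1)
The row with r = 1 (the gcd) gives the Bezout coefficients s = 67, t = -271.
Result: 631 · (67) + 156 · (-271) = 1.

gcd(631, 156) = 1; s = 67, t = -271 (check: 631·67 + 156·(-271) = 1).


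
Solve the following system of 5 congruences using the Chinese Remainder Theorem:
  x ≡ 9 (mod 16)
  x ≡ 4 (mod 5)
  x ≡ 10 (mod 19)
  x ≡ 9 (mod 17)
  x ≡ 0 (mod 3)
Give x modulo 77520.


Product of moduli M = 16 · 5 · 19 · 17 · 3 = 77520.
Merge one congruence at a time:
  Start: x ≡ 9 (mod 16).
  Combine with x ≡ 4 (mod 5); new modulus lcm = 80.
    Write x = 9 + 16·t and substitute into x ≡ 4 (mod 5): 16·t ≡ 4 − 9 = -5 (mod 5).
    Reduce coefficients mod 5: 1·t ≡ 0 (mod 5).
    So t ≡ 0 (mod 5).
    Then x = 9 + 16·0 = 9, valid modulo lcm(16, 5) = 80: x ≡ 9 (mod 80).
  Combine with x ≡ 10 (mod 19); new modulus lcm = 1520.
    Write x = 9 + 80·t and substitute into x ≡ 10 (mod 19): 80·t ≡ 10 − 9 = 1 (mod 19).
    Reduce coefficients mod 19: 4·t ≡ 1 (mod 19).
    The inverse of 4 mod 19 is 5 (since 4·5 = 20 = 1·19 + 1), so t ≡ 5·1 = 5 ≡ 5 (mod 19).
    Then x = 9 + 80·5 = 409, valid modulo lcm(80, 19) = 1520: x ≡ 409 (mod 1520).
  Combine with x ≡ 9 (mod 17); new modulus lcm = 25840.
    Write x = 409 + 1520·t and substitute into x ≡ 9 (mod 17): 1520·t ≡ 9 − 409 = -400 (mod 17).
    Reduce coefficients mod 17: 7·t ≡ 8 (mod 17).
    The inverse of 7 mod 17 is 5 (since 7·5 = 35 = 2·17 + 1), so t ≡ 5·8 = 40 ≡ 6 (mod 17).
    Then x = 409 + 1520·6 = 9529, valid modulo lcm(1520, 17) = 25840: x ≡ 9529 (mod 25840).
  Combine with x ≡ 0 (mod 3); new modulus lcm = 77520.
    Write x = 9529 + 25840·t and substitute into x ≡ 0 (mod 3): 25840·t ≡ 0 − 9529 = -9529 (mod 3).
    Reduce coefficients mod 3: 1·t ≡ 2 (mod 3).
    So t ≡ 2 (mod 3).
    Then x = 9529 + 25840·2 = 61209, valid modulo lcm(25840, 3) = 77520: x ≡ 61209 (mod 77520).
Verify against each original: 61209 mod 16 = 9, 61209 mod 5 = 4, 61209 mod 19 = 10, 61209 mod 17 = 9, 61209 mod 3 = 0.

x ≡ 61209 (mod 77520).


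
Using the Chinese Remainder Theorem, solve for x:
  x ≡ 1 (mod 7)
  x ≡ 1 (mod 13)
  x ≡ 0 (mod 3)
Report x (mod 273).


Moduli 7, 13, 3 are pairwise coprime; by CRT there is a unique solution modulo M = 7 · 13 · 3 = 273.
Solve pairwise, accumulating the modulus:
  Start with x ≡ 1 (mod 7).
  Combine with x ≡ 1 (mod 13): since gcd(7, 13) = 1, we get a unique residue mod 91.
    Write x = 1 + 7·t and substitute into x ≡ 1 (mod 13): 7·t ≡ 1 − 1 = 0 (mod 13).
    The inverse of 7 mod 13 is 2 (since 7·2 = 14 = 1·13 + 1), so t ≡ 2·0 = 0 ≡ 0 (mod 13).
    Then x = 1 + 7·0 = 1, valid modulo lcm(7, 13) = 91: x ≡ 1 (mod 91).
  Combine with x ≡ 0 (mod 3): since gcd(91, 3) = 1, we get a unique residue mod 273.
    Write x = 1 + 91·t and substitute into x ≡ 0 (mod 3): 91·t ≡ 0 − 1 = -1 (mod 3).
    Reduce coefficients mod 3: 1·t ≡ 2 (mod 3).
    So t ≡ 2 (mod 3).
    Then x = 1 + 91·2 = 183, valid modulo lcm(91, 3) = 273: x ≡ 183 (mod 273).
Verify: 183 mod 7 = 1 ✓, 183 mod 13 = 1 ✓, 183 mod 3 = 0 ✓.

x ≡ 183 (mod 273).


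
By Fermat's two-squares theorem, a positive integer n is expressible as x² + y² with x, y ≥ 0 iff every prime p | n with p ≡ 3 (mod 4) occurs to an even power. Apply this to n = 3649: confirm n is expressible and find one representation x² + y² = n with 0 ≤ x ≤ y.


Step 1: Factor n = 3649 = 41 · 89.
Step 2: Check the mod-4 condition on each prime factor: 41 ≡ 1 (mod 4), exponent 1; 89 ≡ 1 (mod 4), exponent 1.
All primes ≡ 3 (mod 4) appear to even exponent (or don't appear), so by the two-squares theorem n IS expressible as a sum of two squares.
Step 3: Build a representation. Here n = 41 · 89 is a product of primes ≡ 1 (mod 4). Each prime p ≡ 1 (mod 4) is itself a sum of two squares; find a² by testing p − a² for a perfect square:
  41: 41 − 1² = 40, 41 − 2² = 37, 41 − 3² = 32, 41 − 4² = 25 = 5² ⇒ 41 = 4² + 5².
  89: 89 − 1² = 88, 89 − 2² = 85, 89 − 3² = 80, 89 − 4² = 73, 89 − 5² = 64 = 8² ⇒ 89 = 5² + 8².
  Combine using the Brahmagupta–Fibonacci identity (a² + b²)(c² + d²) = (ac − bd)² + (ad + bc)² = (ac + bd)² + (ad − bc)²:
  41 · 89 = 3649: from (4² + 5²)(5² + 8²), take (4·5 − 5·8, 4·8 + 5·5) = (20 − 40, 32 + 25) = (-20, 57); dropping signs (only squares matter) gives (20, 57); check 20² + 57² = 400 + 3249 = 3649 ✓.
Step 4: Order so x ≤ y and verify: 20² + 57² = 400 + 3249 = 3649 = n. ✓

n = 3649 = 20² + 57² (one valid representation with x ≤ y).


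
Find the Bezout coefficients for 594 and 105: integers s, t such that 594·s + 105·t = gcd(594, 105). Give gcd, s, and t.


Euclidean algorithm on (594, 105) — divide until remainder is 0:
  594 = 5 · 105 + 69
  105 = 1 · 69 + 36
  69 = 1 · 36 + 33
  36 = 1 · 33 + 3
  33 = 11 · 3 + 0
gcd(594, 105) = 3.
Track Bezout coefficients alongside the remainders: start with r₀ = 594 = a·1 + b·0 (s = 1, t = 0) and r₁ = 105 = a·0 + b·1 (s = 0, t = 1); each new remainder r_{k+1} = r_{k-1} − q_k·r_k inherits s_{k+1} = s_{k-1} − q_k·s_k, t_{k+1} = t_{k-1} − q_k·t_k, so r_k = a·s_k + b·t_k at every step:
  q = 5: r = 69, s = 1 − 5·0 = 1, t = 0 − 5·1 = -5  (check: 594·1 + 105·(-5) = 69)
  q = 1: r = 36, s = 0 − 1·1 = -1, t = 1 − 1·(-5) = 6  (check: 594·(-1) + 105·6 = 36)
  q = 1: r = 33, s = 1 − 1·(-1) = 2, t = -5 − 1·6 = -11  (check: 594·2 + 105·(-11) = 33)
  q = 1: r = 3, s = -1 − 1·2 = -3, t = 6 − 1·(-11) = 17  (check: 594·(-3) + 105·17 = 3)
The row with r = 3 (the gcd) gives the Bezout coefficients s = -3, t = 17.
Result: 594 · (-3) + 105 · (17) = 3.

gcd(594, 105) = 3; s = -3, t = 17 (check: 594·(-3) + 105·17 = 3).


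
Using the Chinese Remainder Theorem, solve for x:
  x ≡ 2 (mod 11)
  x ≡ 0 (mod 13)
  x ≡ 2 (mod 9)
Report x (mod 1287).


Moduli 11, 13, 9 are pairwise coprime; by CRT there is a unique solution modulo M = 11 · 13 · 9 = 1287.
Solve pairwise, accumulating the modulus:
  Start with x ≡ 2 (mod 11).
  Combine with x ≡ 0 (mod 13): since gcd(11, 13) = 1, we get a unique residue mod 143.
    Write x = 2 + 11·t and substitute into x ≡ 0 (mod 13): 11·t ≡ 0 − 2 = -2 (mod 13).
    Reduce coefficients mod 13: 11·t ≡ 11 (mod 13).
    The inverse of 11 mod 13 is 6 (since 11·6 = 66 = 5·13 + 1), so t ≡ 6·11 = 66 ≡ 1 (mod 13).
    Then x = 2 + 11·1 = 13, valid modulo lcm(11, 13) = 143: x ≡ 13 (mod 143).
  Combine with x ≡ 2 (mod 9): since gcd(143, 9) = 1, we get a unique residue mod 1287.
    Write x = 13 + 143·t and substitute into x ≡ 2 (mod 9): 143·t ≡ 2 − 13 = -11 (mod 9).
    Reduce coefficients mod 9: 8·t ≡ 7 (mod 9).
    The inverse of 8 mod 9 is 8 (since 8·8 = 64 = 7·9 + 1), so t ≡ 8·7 = 56 ≡ 2 (mod 9).
    Then x = 13 + 143·2 = 299, valid modulo lcm(143, 9) = 1287: x ≡ 299 (mod 1287).
Verify: 299 mod 11 = 2 ✓, 299 mod 13 = 0 ✓, 299 mod 9 = 2 ✓.

x ≡ 299 (mod 1287).


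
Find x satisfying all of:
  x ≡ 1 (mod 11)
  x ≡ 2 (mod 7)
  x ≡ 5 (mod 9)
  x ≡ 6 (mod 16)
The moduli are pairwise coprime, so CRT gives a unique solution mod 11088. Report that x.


Product of moduli M = 11 · 7 · 9 · 16 = 11088.
Merge one congruence at a time:
  Start: x ≡ 1 (mod 11).
  Combine with x ≡ 2 (mod 7); new modulus lcm = 77.
    Write x = 1 + 11·t and substitute into x ≡ 2 (mod 7): 11·t ≡ 2 − 1 = 1 (mod 7).
    Reduce coefficients mod 7: 4·t ≡ 1 (mod 7).
    The inverse of 4 mod 7 is 2 (since 4·2 = 8 = 1·7 + 1), so t ≡ 2·1 = 2 ≡ 2 (mod 7).
    Then x = 1 + 11·2 = 23, valid modulo lcm(11, 7) = 77: x ≡ 23 (mod 77).
  Combine with x ≡ 5 (mod 9); new modulus lcm = 693.
    Write x = 23 + 77·t and substitute into x ≡ 5 (mod 9): 77·t ≡ 5 − 23 = -18 (mod 9).
    Reduce coefficients mod 9: 5·t ≡ 0 (mod 9).
    The inverse of 5 mod 9 is 2 (since 5·2 = 10 = 1·9 + 1), so t ≡ 2·0 = 0 ≡ 0 (mod 9).
    Then x = 23 + 77·0 = 23, valid modulo lcm(77, 9) = 693: x ≡ 23 (mod 693).
  Combine with x ≡ 6 (mod 16); new modulus lcm = 11088.
    Write x = 23 + 693·t and substitute into x ≡ 6 (mod 16): 693·t ≡ 6 − 23 = -17 (mod 16).
    Reduce coefficients mod 16: 5·t ≡ 15 (mod 16).
    The inverse of 5 mod 16 is 13 (since 5·13 = 65 = 4·16 + 1), so t ≡ 13·15 = 195 ≡ 3 (mod 16).
    Then x = 23 + 693·3 = 2102, valid modulo lcm(693, 16) = 11088: x ≡ 2102 (mod 11088).
Verify against each original: 2102 mod 11 = 1, 2102 mod 7 = 2, 2102 mod 9 = 5, 2102 mod 16 = 6.

x ≡ 2102 (mod 11088).


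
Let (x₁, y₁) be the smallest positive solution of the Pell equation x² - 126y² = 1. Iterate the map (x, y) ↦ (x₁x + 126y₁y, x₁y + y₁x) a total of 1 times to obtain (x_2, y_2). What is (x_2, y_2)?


Step 1: Find the fundamental solution (x₁, y₁) of x² - 126y² = 1.
  Expand √126 as a continued fraction. a₀ = ⌊√126⌋ = 11; iterate m_{k+1} = d_k·a_k − m_k, d_{k+1} = (126 − m_{k+1}²)/d_k, a_{k+1} = ⌊(a₀ + m_{k+1})/d_{k+1}⌋ (starting m₀ = 0, d₀ = 1), with convergents p_k = a_k·p_{k-1} + p_{k-2}, q_k = a_k·q_{k-1} + q_{k-2} (p₋₁ = 1, q₋₁ = 0):
  k = 0: a₀ = 11; p₀/q₀ = 11/1; p₀² − 126·q₀² = 121 − 126 = -5.
  k = 1: m = 11, d = 5, a = ⌊(11 + 11)/5⌋ = 4; p/q = (4·11 + 1)/(4·1 + 0) = 45/4; p² − 126·q² = 2025 − 2016 = 9.
  k = 2: m = 9, d = 9, a = ⌊(11 + 9)/9⌋ = 2; p/q = (2·45 + 11)/(2·4 + 1) = 101/9; p² − 126·q² = 10201 − 10206 = -5.
  k = 3: m = 9, d = 5, a = ⌊(11 + 9)/5⌋ = 4; p/q = (4·101 + 45)/(4·9 + 4) = 449/40; p² − 126·q² = 201601 − 201600 = 1.
  The first convergent with p² − 126·q² = 1 gives the fundamental solution (x₁, y₁) = (449, 40).
Step 2: Apply the recurrence (x_{n+1}, y_{n+1}) = (x₁x_n + 126y₁y_n, x₁y_n + y₁x_n) repeatedly.
  From (x_1, y_1) = (449, 40): x_2 = 449·449 + 126·40·40 = 403201; y_2 = 449·40 + 40·449 = 35920.
Step 3: Verify x_2² - 126·y_2² = 162571046401 - 162571046400 = 1 (should be 1). ✓

(x_1, y_1) = (449, 40); (x_2, y_2) = (403201, 35920).


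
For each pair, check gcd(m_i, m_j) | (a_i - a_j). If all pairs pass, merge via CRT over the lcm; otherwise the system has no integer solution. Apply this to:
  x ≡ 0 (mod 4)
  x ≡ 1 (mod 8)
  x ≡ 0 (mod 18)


Moduli 4, 8, 18 are not pairwise coprime, so CRT works modulo lcm(m_i) when all pairwise compatibility conditions hold.
Pairwise compatibility: gcd(m_i, m_j) must divide a_i - a_j for every pair.
Merge one congruence at a time:
  Start: x ≡ 0 (mod 4).
  Combine with x ≡ 1 (mod 8): gcd(4, 8) = 4, and 1 - 0 = 1 is NOT divisible by 4.
    ⇒ system is inconsistent (no integer solution).

No solution (the system is inconsistent).


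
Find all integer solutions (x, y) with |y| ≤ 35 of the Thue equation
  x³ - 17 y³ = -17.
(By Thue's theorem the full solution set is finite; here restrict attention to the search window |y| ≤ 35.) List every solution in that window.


The equation is x³ - 17y³ = -17. For fixed y, x³ = 17·y³ − 17, so a solution requires the RHS to be a perfect cube.
Strategy: iterate y from -35 to 35, compute RHS = 17·y³ − 17, and check whether it is a (positive or negative) perfect cube.
Check small values of y:
  y = 0: RHS = -17 is not a perfect cube.
  y = 1: RHS = 0 = (0)³ ⇒ x = 0 works.
  y = -1: RHS = -34 is not a perfect cube.
  y = 2: RHS = 119 is not a perfect cube.
  y = -2: RHS = -153 is not a perfect cube.
  y = 3: RHS = 442 is not a perfect cube.
  y = -3: RHS = -476 is not a perfect cube.
Continuing the search up to |y| = 35 finds no further solutions beyond those listed.
Collected solutions: (0, 1).

Solutions (with |y| ≤ 35): (0, 1).


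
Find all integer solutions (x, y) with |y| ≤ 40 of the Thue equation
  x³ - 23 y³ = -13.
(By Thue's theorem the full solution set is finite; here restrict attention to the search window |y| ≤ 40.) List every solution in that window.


The equation is x³ - 23y³ = -13. For fixed y, x³ = 23·y³ − 13, so a solution requires the RHS to be a perfect cube.
Strategy: iterate y from -40 to 40, compute RHS = 23·y³ − 13, and check whether it is a (positive or negative) perfect cube.
Check small values of y:
  y = 0: RHS = -13 is not a perfect cube.
  y = 1: RHS = 10 is not a perfect cube.
  y = -1: RHS = -36 is not a perfect cube.
  y = 2: RHS = 171 is not a perfect cube.
  y = -2: RHS = -197 is not a perfect cube.
  y = 3: RHS = 608 is not a perfect cube.
  y = -3: RHS = -634 is not a perfect cube.
Continuing the search up to |y| = 40 finds no solutions either.
No (x, y) in the scanned range satisfies the equation.

No integer solutions with |y| ≤ 40.


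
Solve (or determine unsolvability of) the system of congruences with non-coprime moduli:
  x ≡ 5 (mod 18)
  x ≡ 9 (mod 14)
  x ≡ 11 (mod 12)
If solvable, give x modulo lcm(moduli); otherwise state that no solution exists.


Moduli 18, 14, 12 are not pairwise coprime, so CRT works modulo lcm(m_i) when all pairwise compatibility conditions hold.
Pairwise compatibility: gcd(m_i, m_j) must divide a_i - a_j for every pair.
Merge one congruence at a time:
  Start: x ≡ 5 (mod 18).
  Combine with x ≡ 9 (mod 14): gcd(18, 14) = 2; 9 - 5 = 4, which IS divisible by 2, so compatible.
    Write x = 5 + 18·t and substitute into x ≡ 9 (mod 14): 18·t ≡ 9 − 5 = 4 (mod 14).
    Divide the congruence (and modulus) by g = 2: 9·t ≡ 2 (mod 7).
    Reduce coefficients mod 7: 2·t ≡ 2 (mod 7).
    The inverse of 2 mod 7 is 4 (since 2·4 = 8 = 1·7 + 1), so t ≡ 4·2 = 8 ≡ 1 (mod 7).
    Then x = 5 + 18·1 = 23, valid modulo lcm(18, 14) = 126: x ≡ 23 (mod 126).
  Combine with x ≡ 11 (mod 12): gcd(126, 12) = 6; 11 - 23 = -12, which IS divisible by 6, so compatible.
    Write x = 23 + 126·t and substitute into x ≡ 11 (mod 12): 126·t ≡ 11 − 23 = -12 (mod 12).
    Divide the congruence (and modulus) by g = 6: 21·t ≡ -2 (mod 2).
    Reduce coefficients mod 2: 1·t ≡ 0 (mod 2).
    So t ≡ 0 (mod 2).
    Then x = 23 + 126·0 = 23, valid modulo lcm(126, 12) = 252: x ≡ 23 (mod 252).
Verify: 23 mod 18 = 5, 23 mod 14 = 9, 23 mod 12 = 11.

x ≡ 23 (mod 252).


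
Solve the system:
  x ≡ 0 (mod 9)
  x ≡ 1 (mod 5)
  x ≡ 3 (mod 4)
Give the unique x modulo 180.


Moduli 9, 5, 4 are pairwise coprime; by CRT there is a unique solution modulo M = 9 · 5 · 4 = 180.
Solve pairwise, accumulating the modulus:
  Start with x ≡ 0 (mod 9).
  Combine with x ≡ 1 (mod 5): since gcd(9, 5) = 1, we get a unique residue mod 45.
    Write x = 0 + 9·t and substitute into x ≡ 1 (mod 5): 9·t ≡ 1 − 0 = 1 (mod 5).
    Reduce coefficients mod 5: 4·t ≡ 1 (mod 5).
    The inverse of 4 mod 5 is 4 (since 4·4 = 16 = 3·5 + 1), so t ≡ 4·1 = 4 ≡ 4 (mod 5).
    Then x = 0 + 9·4 = 36, valid modulo lcm(9, 5) = 45: x ≡ 36 (mod 45).
  Combine with x ≡ 3 (mod 4): since gcd(45, 4) = 1, we get a unique residue mod 180.
    Write x = 36 + 45·t and substitute into x ≡ 3 (mod 4): 45·t ≡ 3 − 36 = -33 (mod 4).
    Reduce coefficients mod 4: 1·t ≡ 3 (mod 4).
    So t ≡ 3 (mod 4).
    Then x = 36 + 45·3 = 171, valid modulo lcm(45, 4) = 180: x ≡ 171 (mod 180).
Verify: 171 mod 9 = 0 ✓, 171 mod 5 = 1 ✓, 171 mod 4 = 3 ✓.

x ≡ 171 (mod 180).


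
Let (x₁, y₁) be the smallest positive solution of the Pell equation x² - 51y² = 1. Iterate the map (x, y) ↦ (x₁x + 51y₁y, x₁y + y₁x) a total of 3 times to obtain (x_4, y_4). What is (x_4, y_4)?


Step 1: Find the fundamental solution (x₁, y₁) of x² - 51y² = 1.
  Expand √51 as a continued fraction. a₀ = ⌊√51⌋ = 7; iterate m_{k+1} = d_k·a_k − m_k, d_{k+1} = (51 − m_{k+1}²)/d_k, a_{k+1} = ⌊(a₀ + m_{k+1})/d_{k+1}⌋ (starting m₀ = 0, d₀ = 1), with convergents p_k = a_k·p_{k-1} + p_{k-2}, q_k = a_k·q_{k-1} + q_{k-2} (p₋₁ = 1, q₋₁ = 0):
  k = 0: a₀ = 7; p₀/q₀ = 7/1; p₀² − 51·q₀² = 49 − 51 = -2.
  k = 1: m = 7, d = 2, a = ⌊(7 + 7)/2⌋ = 7; p/q = (7·7 + 1)/(7·1 + 0) = 50/7; p² − 51·q² = 2500 − 2499 = 1.
  The first convergent with p² − 51·q² = 1 gives the fundamental solution (x₁, y₁) = (50, 7).
Step 2: Apply the recurrence (x_{n+1}, y_{n+1}) = (x₁x_n + 51y₁y_n, x₁y_n + y₁x_n) repeatedly.
  From (x_1, y_1) = (50, 7): x_2 = 50·50 + 51·7·7 = 4999; y_2 = 50·7 + 7·50 = 700.
  From (x_2, y_2) = (4999, 700): x_3 = 50·4999 + 51·7·700 = 499850; y_3 = 50·700 + 7·4999 = 69993.
  From (x_3, y_3) = (499850, 69993): x_4 = 50·499850 + 51·7·69993 = 49980001; y_4 = 50·69993 + 7·499850 = 6998600.
Step 3: Verify x_4² - 51·y_4² = 2498000499960001 - 2498000499960000 = 1 (should be 1). ✓

(x_1, y_1) = (50, 7); (x_4, y_4) = (49980001, 6998600).


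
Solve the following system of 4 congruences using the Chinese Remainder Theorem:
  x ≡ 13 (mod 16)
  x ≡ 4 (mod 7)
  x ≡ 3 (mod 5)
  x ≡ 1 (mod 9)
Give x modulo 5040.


Product of moduli M = 16 · 7 · 5 · 9 = 5040.
Merge one congruence at a time:
  Start: x ≡ 13 (mod 16).
  Combine with x ≡ 4 (mod 7); new modulus lcm = 112.
    Write x = 13 + 16·t and substitute into x ≡ 4 (mod 7): 16·t ≡ 4 − 13 = -9 (mod 7).
    Reduce coefficients mod 7: 2·t ≡ 5 (mod 7).
    The inverse of 2 mod 7 is 4 (since 2·4 = 8 = 1·7 + 1), so t ≡ 4·5 = 20 ≡ 6 (mod 7).
    Then x = 13 + 16·6 = 109, valid modulo lcm(16, 7) = 112: x ≡ 109 (mod 112).
  Combine with x ≡ 3 (mod 5); new modulus lcm = 560.
    Write x = 109 + 112·t and substitute into x ≡ 3 (mod 5): 112·t ≡ 3 − 109 = -106 (mod 5).
    Reduce coefficients mod 5: 2·t ≡ 4 (mod 5).
    The inverse of 2 mod 5 is 3 (since 2·3 = 6 = 1·5 + 1), so t ≡ 3·4 = 12 ≡ 2 (mod 5).
    Then x = 109 + 112·2 = 333, valid modulo lcm(112, 5) = 560: x ≡ 333 (mod 560).
  Combine with x ≡ 1 (mod 9); new modulus lcm = 5040.
    Write x = 333 + 560·t and substitute into x ≡ 1 (mod 9): 560·t ≡ 1 − 333 = -332 (mod 9).
    Reduce coefficients mod 9: 2·t ≡ 1 (mod 9).
    The inverse of 2 mod 9 is 5 (since 2·5 = 10 = 1·9 + 1), so t ≡ 5·1 = 5 ≡ 5 (mod 9).
    Then x = 333 + 560·5 = 3133, valid modulo lcm(560, 9) = 5040: x ≡ 3133 (mod 5040).
Verify against each original: 3133 mod 16 = 13, 3133 mod 7 = 4, 3133 mod 5 = 3, 3133 mod 9 = 1.

x ≡ 3133 (mod 5040).


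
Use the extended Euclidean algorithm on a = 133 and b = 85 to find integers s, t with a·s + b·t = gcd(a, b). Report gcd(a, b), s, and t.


Euclidean algorithm on (133, 85) — divide until remainder is 0:
  133 = 1 · 85 + 48
  85 = 1 · 48 + 37
  48 = 1 · 37 + 11
  37 = 3 · 11 + 4
  11 = 2 · 4 + 3
  4 = 1 · 3 + 1
  3 = 3 · 1 + 0
gcd(133, 85) = 1.
Track Bezout coefficients alongside the remainders: start with r₀ = 133 = a·1 + b·0 (s = 1, t = 0) and r₁ = 85 = a·0 + b·1 (s = 0, t = 1); each new remainder r_{k+1} = r_{k-1} − q_k·r_k inherits s_{k+1} = s_{k-1} − q_k·s_k, t_{k+1} = t_{k-1} − q_k·t_k, so r_k = a·s_k + b·t_k at every step:
  q = 1: r = 48, s = 1 − 1·0 = 1, t = 0 − 1·1 = -1  (check: 133·1 + 85·(-1) = 48)
  q = 1: r = 37, s = 0 − 1·1 = -1, t = 1 − 1·(-1) = 2  (check: 133·(-1) + 85·2 = 37)
  q = 1: r = 11, s = 1 − 1·(-1) = 2, t = -1 − 1·2 = -3  (check: 133·2 + 85·(-3) = 11)
  q = 3: r = 4, s = -1 − 3·2 = -7, t = 2 − 3·(-3) = 11  (check: 133·(-7) + 85·11 = 4)
  q = 2: r = 3, s = 2 − 2·(-7) = 16, t = -3 − 2·11 = -25  (check: 133·16 + 85·(-25) = 3)
  q = 1: r = 1, s = -7 − 1·16 = -23, t = 11 − 1·(-25) = 36  (check: 133·(-23) + 85·36 = 1)
The row with r = 1 (the gcd) gives the Bezout coefficients s = -23, t = 36.
Result: 133 · (-23) + 85 · (36) = 1.

gcd(133, 85) = 1; s = -23, t = 36 (check: 133·(-23) + 85·36 = 1).
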